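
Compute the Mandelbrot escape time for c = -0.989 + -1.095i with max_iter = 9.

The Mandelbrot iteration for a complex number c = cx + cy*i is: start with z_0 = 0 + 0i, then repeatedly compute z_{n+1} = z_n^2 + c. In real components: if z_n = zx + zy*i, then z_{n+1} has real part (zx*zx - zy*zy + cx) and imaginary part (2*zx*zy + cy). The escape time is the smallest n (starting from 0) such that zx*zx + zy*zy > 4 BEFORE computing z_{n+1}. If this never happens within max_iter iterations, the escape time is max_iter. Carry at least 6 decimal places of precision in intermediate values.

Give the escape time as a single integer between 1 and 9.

z_0 = 0 + 0i, c = -0.9890 + -1.0950i
Iter 1: z = -0.9890 + -1.0950i, |z|^2 = 2.1771
Iter 2: z = -1.2099 + 1.0709i, |z|^2 = 2.6107
Iter 3: z = -0.6720 + -3.6864i, |z|^2 = 14.0411
Escaped at iteration 3

Answer: 3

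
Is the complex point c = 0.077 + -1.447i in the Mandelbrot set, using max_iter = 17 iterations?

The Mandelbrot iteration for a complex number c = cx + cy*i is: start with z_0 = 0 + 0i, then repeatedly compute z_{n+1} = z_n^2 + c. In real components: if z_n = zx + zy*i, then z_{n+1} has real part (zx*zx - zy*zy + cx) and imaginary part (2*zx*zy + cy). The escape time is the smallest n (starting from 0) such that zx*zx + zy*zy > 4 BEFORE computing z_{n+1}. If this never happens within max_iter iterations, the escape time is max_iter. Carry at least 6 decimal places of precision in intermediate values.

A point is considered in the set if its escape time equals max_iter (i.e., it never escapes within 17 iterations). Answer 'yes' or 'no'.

Answer: no

Derivation:
z_0 = 0 + 0i, c = 0.0770 + -1.4470i
Iter 1: z = 0.0770 + -1.4470i, |z|^2 = 2.0997
Iter 2: z = -2.0109 + -1.6698i, |z|^2 = 6.8320
Escaped at iteration 2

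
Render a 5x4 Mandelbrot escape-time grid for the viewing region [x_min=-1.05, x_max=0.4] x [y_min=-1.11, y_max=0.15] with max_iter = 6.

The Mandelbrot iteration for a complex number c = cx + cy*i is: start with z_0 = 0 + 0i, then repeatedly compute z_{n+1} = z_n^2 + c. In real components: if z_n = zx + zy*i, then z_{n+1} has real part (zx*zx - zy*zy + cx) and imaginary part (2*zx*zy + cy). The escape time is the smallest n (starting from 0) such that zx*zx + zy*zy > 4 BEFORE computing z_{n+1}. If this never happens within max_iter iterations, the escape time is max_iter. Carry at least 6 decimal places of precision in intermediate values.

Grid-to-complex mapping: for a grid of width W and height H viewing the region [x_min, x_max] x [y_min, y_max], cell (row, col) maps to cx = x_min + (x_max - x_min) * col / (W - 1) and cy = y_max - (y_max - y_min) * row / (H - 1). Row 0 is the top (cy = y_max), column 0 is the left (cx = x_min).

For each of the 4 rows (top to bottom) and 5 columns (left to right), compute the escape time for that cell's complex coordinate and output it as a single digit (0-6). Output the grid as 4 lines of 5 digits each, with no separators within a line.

Answer: 66666
66666
45666
33442

Derivation:
(row=0, col=0): c = -1.0500 + 0.1500i → escape time 6
(row=0, col=1): c = -0.6875 + 0.1500i → escape time 6
(row=0, col=2): c = -0.3250 + 0.1500i → escape time 6
(row=0, col=3): c = 0.0375 + 0.1500i → escape time 6
(row=0, col=4): c = 0.4000 + 0.1500i → escape time 6
(row=1, col=0): c = -1.0500 + -0.2700i → escape time 6
(row=1, col=1): c = -0.6875 + -0.2700i → escape time 6
(row=1, col=2): c = -0.3250 + -0.2700i → escape time 6
(row=1, col=3): c = 0.0375 + -0.2700i → escape time 6
(row=1, col=4): c = 0.4000 + -0.2700i → escape time 6
(row=2, col=0): c = -1.0500 + -0.6900i → escape time 4
(row=2, col=1): c = -0.6875 + -0.6900i → escape time 5
(row=2, col=2): c = -0.3250 + -0.6900i → escape time 6
(row=2, col=3): c = 0.0375 + -0.6900i → escape time 6
(row=2, col=4): c = 0.4000 + -0.6900i → escape time 6
(row=3, col=0): c = -1.0500 + -1.1100i → escape time 3
(row=3, col=1): c = -0.6875 + -1.1100i → escape time 3
(row=3, col=2): c = -0.3250 + -1.1100i → escape time 4
(row=3, col=3): c = 0.0375 + -1.1100i → escape time 4
(row=3, col=4): c = 0.4000 + -1.1100i → escape time 2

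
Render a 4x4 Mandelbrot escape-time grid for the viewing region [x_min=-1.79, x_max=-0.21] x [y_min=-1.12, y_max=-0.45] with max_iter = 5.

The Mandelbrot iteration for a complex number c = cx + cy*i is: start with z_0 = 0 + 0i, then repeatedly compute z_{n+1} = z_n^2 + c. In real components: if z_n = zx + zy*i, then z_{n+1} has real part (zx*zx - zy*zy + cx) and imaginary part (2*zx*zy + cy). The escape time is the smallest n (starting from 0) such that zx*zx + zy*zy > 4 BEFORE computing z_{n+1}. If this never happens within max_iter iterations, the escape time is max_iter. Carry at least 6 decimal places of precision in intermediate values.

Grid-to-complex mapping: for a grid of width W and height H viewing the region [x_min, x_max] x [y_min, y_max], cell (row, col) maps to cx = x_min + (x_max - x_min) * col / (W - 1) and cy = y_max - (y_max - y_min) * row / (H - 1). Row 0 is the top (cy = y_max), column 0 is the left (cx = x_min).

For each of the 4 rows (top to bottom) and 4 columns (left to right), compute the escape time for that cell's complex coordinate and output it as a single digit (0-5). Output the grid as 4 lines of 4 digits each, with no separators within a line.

Answer: 3555
3355
1345
1335

Derivation:
(row=0, col=0): c = -1.7900 + -0.4500i → escape time 3
(row=0, col=1): c = -1.2633 + -0.4500i → escape time 5
(row=0, col=2): c = -0.7367 + -0.4500i → escape time 5
(row=0, col=3): c = -0.2100 + -0.4500i → escape time 5
(row=1, col=0): c = -1.7900 + -0.6733i → escape time 3
(row=1, col=1): c = -1.2633 + -0.6733i → escape time 3
(row=1, col=2): c = -0.7367 + -0.6733i → escape time 5
(row=1, col=3): c = -0.2100 + -0.6733i → escape time 5
(row=2, col=0): c = -1.7900 + -0.8967i → escape time 1
(row=2, col=1): c = -1.2633 + -0.8967i → escape time 3
(row=2, col=2): c = -0.7367 + -0.8967i → escape time 4
(row=2, col=3): c = -0.2100 + -0.8967i → escape time 5
(row=3, col=0): c = -1.7900 + -1.1200i → escape time 1
(row=3, col=1): c = -1.2633 + -1.1200i → escape time 3
(row=3, col=2): c = -0.7367 + -1.1200i → escape time 3
(row=3, col=3): c = -0.2100 + -1.1200i → escape time 5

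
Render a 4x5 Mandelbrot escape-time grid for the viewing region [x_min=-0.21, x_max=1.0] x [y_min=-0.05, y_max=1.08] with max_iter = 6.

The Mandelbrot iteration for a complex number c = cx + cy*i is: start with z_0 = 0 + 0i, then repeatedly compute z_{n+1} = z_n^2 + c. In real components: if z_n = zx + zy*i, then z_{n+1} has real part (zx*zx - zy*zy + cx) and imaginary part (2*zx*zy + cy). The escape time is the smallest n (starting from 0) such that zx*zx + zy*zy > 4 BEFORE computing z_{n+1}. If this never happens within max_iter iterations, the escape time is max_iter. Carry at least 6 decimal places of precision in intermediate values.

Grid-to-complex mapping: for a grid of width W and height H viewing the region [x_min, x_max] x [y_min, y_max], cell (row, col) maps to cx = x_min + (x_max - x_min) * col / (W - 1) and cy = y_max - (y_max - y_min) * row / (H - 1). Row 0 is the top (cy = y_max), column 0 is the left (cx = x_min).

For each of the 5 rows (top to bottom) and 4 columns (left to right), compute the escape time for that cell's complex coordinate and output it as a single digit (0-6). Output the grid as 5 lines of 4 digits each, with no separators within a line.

(row=0, col=0): c = -0.2100 + 1.0800i → escape time 6
(row=0, col=1): c = 0.1933 + 1.0800i → escape time 3
(row=0, col=2): c = 0.5967 + 1.0800i → escape time 2
(row=0, col=3): c = 1.0000 + 1.0800i → escape time 2
(row=1, col=0): c = -0.2100 + 0.7975i → escape time 6
(row=1, col=1): c = 0.1933 + 0.7975i → escape time 5
(row=1, col=2): c = 0.5967 + 0.7975i → escape time 3
(row=1, col=3): c = 1.0000 + 0.7975i → escape time 2
(row=2, col=0): c = -0.2100 + 0.5150i → escape time 6
(row=2, col=1): c = 0.1933 + 0.5150i → escape time 6
(row=2, col=2): c = 0.5967 + 0.5150i → escape time 3
(row=2, col=3): c = 1.0000 + 0.5150i → escape time 2
(row=3, col=0): c = -0.2100 + 0.2325i → escape time 6
(row=3, col=1): c = 0.1933 + 0.2325i → escape time 6
(row=3, col=2): c = 0.5967 + 0.2325i → escape time 4
(row=3, col=3): c = 1.0000 + 0.2325i → escape time 2
(row=4, col=0): c = -0.2100 + -0.0500i → escape time 6
(row=4, col=1): c = 0.1933 + -0.0500i → escape time 6
(row=4, col=2): c = 0.5967 + -0.0500i → escape time 4
(row=4, col=3): c = 1.0000 + -0.0500i → escape time 2

Answer: 6322
6532
6632
6642
6642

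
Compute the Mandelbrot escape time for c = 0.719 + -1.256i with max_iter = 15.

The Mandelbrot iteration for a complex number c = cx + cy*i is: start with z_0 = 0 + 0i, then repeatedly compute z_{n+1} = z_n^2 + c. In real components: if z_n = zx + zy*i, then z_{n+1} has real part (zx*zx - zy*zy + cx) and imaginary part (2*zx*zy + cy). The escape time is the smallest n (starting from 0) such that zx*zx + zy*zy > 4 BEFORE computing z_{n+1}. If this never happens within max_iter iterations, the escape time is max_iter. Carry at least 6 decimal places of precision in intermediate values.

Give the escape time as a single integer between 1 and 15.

Answer: 2

Derivation:
z_0 = 0 + 0i, c = 0.7190 + -1.2560i
Iter 1: z = 0.7190 + -1.2560i, |z|^2 = 2.0945
Iter 2: z = -0.3416 + -3.0621i, |z|^2 = 9.4933
Escaped at iteration 2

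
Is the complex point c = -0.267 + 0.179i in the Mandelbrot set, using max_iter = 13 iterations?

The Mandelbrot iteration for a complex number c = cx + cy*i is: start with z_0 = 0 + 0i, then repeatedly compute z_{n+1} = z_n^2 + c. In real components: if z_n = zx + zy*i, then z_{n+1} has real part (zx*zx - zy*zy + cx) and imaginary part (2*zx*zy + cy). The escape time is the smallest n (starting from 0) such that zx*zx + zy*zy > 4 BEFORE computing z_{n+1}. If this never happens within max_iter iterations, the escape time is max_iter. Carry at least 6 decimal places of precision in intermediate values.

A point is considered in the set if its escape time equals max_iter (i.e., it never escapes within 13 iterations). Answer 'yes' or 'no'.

z_0 = 0 + 0i, c = -0.2670 + 0.1790i
Iter 1: z = -0.2670 + 0.1790i, |z|^2 = 0.1033
Iter 2: z = -0.2278 + 0.0834i, |z|^2 = 0.0588
Iter 3: z = -0.2221 + 0.1410i, |z|^2 = 0.0692
Iter 4: z = -0.2376 + 0.1164i, |z|^2 = 0.0700
Iter 5: z = -0.2241 + 0.1237i, |z|^2 = 0.0655
Iter 6: z = -0.2321 + 0.1236i, |z|^2 = 0.0691
Iter 7: z = -0.2284 + 0.1217i, |z|^2 = 0.0670
Iter 8: z = -0.2296 + 0.1234i, |z|^2 = 0.0680
Iter 9: z = -0.2295 + 0.1223i, |z|^2 = 0.0676
Iter 10: z = -0.2293 + 0.1229i, |z|^2 = 0.0677
Iter 11: z = -0.2295 + 0.1227i, |z|^2 = 0.0677
Iter 12: z = -0.2294 + 0.1227i, |z|^2 = 0.0677
Did not escape in 13 iterations → in set

Answer: yes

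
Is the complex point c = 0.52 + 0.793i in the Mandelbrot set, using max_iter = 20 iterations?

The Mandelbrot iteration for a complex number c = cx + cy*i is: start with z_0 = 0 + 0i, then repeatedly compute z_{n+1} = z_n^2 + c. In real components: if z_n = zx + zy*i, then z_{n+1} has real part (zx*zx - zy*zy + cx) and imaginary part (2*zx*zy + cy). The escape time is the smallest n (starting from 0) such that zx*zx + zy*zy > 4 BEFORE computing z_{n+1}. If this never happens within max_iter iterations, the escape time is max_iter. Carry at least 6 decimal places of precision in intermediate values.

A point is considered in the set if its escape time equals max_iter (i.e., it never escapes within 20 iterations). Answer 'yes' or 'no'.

Answer: no

Derivation:
z_0 = 0 + 0i, c = 0.5200 + 0.7930i
Iter 1: z = 0.5200 + 0.7930i, |z|^2 = 0.8992
Iter 2: z = 0.1616 + 1.6177i, |z|^2 = 2.6431
Iter 3: z = -2.0709 + 1.3157i, |z|^2 = 6.0197
Escaped at iteration 3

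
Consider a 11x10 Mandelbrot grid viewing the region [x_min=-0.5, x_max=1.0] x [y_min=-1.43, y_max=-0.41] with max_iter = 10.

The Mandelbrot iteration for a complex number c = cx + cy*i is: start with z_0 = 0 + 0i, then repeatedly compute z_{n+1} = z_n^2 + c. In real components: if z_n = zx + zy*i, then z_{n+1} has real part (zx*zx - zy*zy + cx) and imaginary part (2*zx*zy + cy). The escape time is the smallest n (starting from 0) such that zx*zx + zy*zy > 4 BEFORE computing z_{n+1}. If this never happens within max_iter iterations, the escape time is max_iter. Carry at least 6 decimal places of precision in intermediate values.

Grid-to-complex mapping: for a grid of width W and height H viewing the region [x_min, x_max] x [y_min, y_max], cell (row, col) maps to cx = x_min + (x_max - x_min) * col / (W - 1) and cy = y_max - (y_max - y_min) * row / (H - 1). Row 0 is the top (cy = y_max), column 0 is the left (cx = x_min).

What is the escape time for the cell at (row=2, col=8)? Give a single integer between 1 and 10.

z_0 = 0 + 0i, c = 0.7000 + -0.6367i
Iter 1: z = 0.7000 + -0.6367i, |z|^2 = 0.8953
Iter 2: z = 0.7847 + -1.5280i, |z|^2 = 2.9505
Iter 3: z = -1.0191 + -3.0346i, |z|^2 = 10.2472
Escaped at iteration 3

Answer: 3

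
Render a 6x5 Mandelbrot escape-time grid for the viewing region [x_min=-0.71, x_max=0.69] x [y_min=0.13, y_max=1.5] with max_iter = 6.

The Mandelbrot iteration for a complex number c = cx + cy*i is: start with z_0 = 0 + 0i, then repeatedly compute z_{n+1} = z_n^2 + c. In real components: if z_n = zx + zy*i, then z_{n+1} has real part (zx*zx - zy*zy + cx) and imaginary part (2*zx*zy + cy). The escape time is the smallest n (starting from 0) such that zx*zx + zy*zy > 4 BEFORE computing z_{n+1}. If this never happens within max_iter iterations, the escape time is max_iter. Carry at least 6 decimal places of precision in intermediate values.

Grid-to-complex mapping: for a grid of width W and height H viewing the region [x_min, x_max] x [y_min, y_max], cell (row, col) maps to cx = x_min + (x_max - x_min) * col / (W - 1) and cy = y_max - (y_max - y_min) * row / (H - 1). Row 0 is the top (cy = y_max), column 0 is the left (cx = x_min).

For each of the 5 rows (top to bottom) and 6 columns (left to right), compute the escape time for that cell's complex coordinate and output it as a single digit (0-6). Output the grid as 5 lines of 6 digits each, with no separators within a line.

Answer: 222222
334322
466542
666663
666663

Derivation:
(row=0, col=0): c = -0.7100 + 1.5000i → escape time 2
(row=0, col=1): c = -0.4300 + 1.5000i → escape time 2
(row=0, col=2): c = -0.1500 + 1.5000i → escape time 2
(row=0, col=3): c = 0.1300 + 1.5000i → escape time 2
(row=0, col=4): c = 0.4100 + 1.5000i → escape time 2
(row=0, col=5): c = 0.6900 + 1.5000i → escape time 2
(row=1, col=0): c = -0.7100 + 1.1575i → escape time 3
(row=1, col=1): c = -0.4300 + 1.1575i → escape time 3
(row=1, col=2): c = -0.1500 + 1.1575i → escape time 4
(row=1, col=3): c = 0.1300 + 1.1575i → escape time 3
(row=1, col=4): c = 0.4100 + 1.1575i → escape time 2
(row=1, col=5): c = 0.6900 + 1.1575i → escape time 2
(row=2, col=0): c = -0.7100 + 0.8150i → escape time 4
(row=2, col=1): c = -0.4300 + 0.8150i → escape time 6
(row=2, col=2): c = -0.1500 + 0.8150i → escape time 6
(row=2, col=3): c = 0.1300 + 0.8150i → escape time 5
(row=2, col=4): c = 0.4100 + 0.8150i → escape time 4
(row=2, col=5): c = 0.6900 + 0.8150i → escape time 2
(row=3, col=0): c = -0.7100 + 0.4725i → escape time 6
(row=3, col=1): c = -0.4300 + 0.4725i → escape time 6
(row=3, col=2): c = -0.1500 + 0.4725i → escape time 6
(row=3, col=3): c = 0.1300 + 0.4725i → escape time 6
(row=3, col=4): c = 0.4100 + 0.4725i → escape time 6
(row=3, col=5): c = 0.6900 + 0.4725i → escape time 3
(row=4, col=0): c = -0.7100 + 0.1300i → escape time 6
(row=4, col=1): c = -0.4300 + 0.1300i → escape time 6
(row=4, col=2): c = -0.1500 + 0.1300i → escape time 6
(row=4, col=3): c = 0.1300 + 0.1300i → escape time 6
(row=4, col=4): c = 0.4100 + 0.1300i → escape time 6
(row=4, col=5): c = 0.6900 + 0.1300i → escape time 3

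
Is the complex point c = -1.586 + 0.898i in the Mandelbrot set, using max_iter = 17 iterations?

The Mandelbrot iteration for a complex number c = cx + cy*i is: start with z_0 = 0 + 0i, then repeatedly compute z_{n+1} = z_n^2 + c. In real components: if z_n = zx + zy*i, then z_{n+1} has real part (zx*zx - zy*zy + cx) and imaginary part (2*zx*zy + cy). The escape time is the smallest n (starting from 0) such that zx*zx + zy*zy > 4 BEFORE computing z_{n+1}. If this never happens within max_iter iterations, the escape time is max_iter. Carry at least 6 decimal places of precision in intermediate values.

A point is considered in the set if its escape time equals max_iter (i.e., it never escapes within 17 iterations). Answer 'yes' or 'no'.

z_0 = 0 + 0i, c = -1.5860 + 0.8980i
Iter 1: z = -1.5860 + 0.8980i, |z|^2 = 3.3218
Iter 2: z = 0.1230 + -1.9505i, |z|^2 = 3.8194
Iter 3: z = -5.3752 + 0.4182i, |z|^2 = 29.0672
Escaped at iteration 3

Answer: no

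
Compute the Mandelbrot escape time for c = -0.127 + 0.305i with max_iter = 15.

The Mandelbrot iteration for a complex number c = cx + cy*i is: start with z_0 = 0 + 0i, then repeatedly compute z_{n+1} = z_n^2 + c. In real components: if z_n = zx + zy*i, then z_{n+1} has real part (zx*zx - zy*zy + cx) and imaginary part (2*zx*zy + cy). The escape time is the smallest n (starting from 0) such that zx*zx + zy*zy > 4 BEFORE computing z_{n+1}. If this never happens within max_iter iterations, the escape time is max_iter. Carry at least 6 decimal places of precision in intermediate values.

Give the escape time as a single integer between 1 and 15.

z_0 = 0 + 0i, c = -0.1270 + 0.3050i
Iter 1: z = -0.1270 + 0.3050i, |z|^2 = 0.1092
Iter 2: z = -0.2039 + 0.2275i, |z|^2 = 0.0933
Iter 3: z = -0.1372 + 0.2122i, |z|^2 = 0.0639
Iter 4: z = -0.1532 + 0.2468i, |z|^2 = 0.0844
Iter 5: z = -0.1644 + 0.2294i, |z|^2 = 0.0797
Iter 6: z = -0.1526 + 0.2296i, |z|^2 = 0.0760
Iter 7: z = -0.1564 + 0.2349i, |z|^2 = 0.0797
Iter 8: z = -0.1577 + 0.2315i, |z|^2 = 0.0785
Iter 9: z = -0.1557 + 0.2320i, |z|^2 = 0.0781
Iter 10: z = -0.1566 + 0.2328i, |z|^2 = 0.0787
Iter 11: z = -0.1567 + 0.2321i, |z|^2 = 0.0784
Iter 12: z = -0.1563 + 0.2323i, |z|^2 = 0.0784
Iter 13: z = -0.1565 + 0.2324i, |z|^2 = 0.0785
Iter 14: z = -0.1565 + 0.2323i, |z|^2 = 0.0784

Answer: 15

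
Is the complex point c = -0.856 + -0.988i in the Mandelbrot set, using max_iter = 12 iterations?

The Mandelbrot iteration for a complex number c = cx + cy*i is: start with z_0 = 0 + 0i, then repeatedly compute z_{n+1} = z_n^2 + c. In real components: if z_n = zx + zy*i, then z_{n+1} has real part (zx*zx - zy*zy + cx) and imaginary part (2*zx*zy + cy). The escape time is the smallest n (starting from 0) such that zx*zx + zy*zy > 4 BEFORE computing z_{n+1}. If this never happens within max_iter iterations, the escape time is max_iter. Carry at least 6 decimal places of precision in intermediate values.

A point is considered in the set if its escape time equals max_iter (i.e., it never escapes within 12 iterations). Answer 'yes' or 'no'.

z_0 = 0 + 0i, c = -0.8560 + -0.9880i
Iter 1: z = -0.8560 + -0.9880i, |z|^2 = 1.7089
Iter 2: z = -1.0994 + 0.7035i, |z|^2 = 1.7035
Iter 3: z = -0.1422 + -2.5348i, |z|^2 = 6.4453
Escaped at iteration 3

Answer: no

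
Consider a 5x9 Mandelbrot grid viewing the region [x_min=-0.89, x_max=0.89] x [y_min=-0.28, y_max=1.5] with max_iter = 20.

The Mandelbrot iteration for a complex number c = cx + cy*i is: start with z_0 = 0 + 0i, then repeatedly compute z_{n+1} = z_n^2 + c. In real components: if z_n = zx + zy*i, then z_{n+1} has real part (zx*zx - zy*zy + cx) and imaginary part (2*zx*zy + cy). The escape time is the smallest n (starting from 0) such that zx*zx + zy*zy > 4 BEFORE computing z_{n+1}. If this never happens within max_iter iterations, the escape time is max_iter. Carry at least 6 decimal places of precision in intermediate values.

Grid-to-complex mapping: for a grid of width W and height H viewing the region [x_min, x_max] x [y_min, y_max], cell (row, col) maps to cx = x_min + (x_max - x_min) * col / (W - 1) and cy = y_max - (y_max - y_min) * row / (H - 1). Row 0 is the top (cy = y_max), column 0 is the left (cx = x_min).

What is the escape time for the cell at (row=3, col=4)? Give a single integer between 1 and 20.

Answer: 2

Derivation:
z_0 = 0 + 0i, c = 0.8900 + 0.8325i
Iter 1: z = 0.8900 + 0.8325i, |z|^2 = 1.4852
Iter 2: z = 0.9890 + 2.3144i, |z|^2 = 6.3344
Escaped at iteration 2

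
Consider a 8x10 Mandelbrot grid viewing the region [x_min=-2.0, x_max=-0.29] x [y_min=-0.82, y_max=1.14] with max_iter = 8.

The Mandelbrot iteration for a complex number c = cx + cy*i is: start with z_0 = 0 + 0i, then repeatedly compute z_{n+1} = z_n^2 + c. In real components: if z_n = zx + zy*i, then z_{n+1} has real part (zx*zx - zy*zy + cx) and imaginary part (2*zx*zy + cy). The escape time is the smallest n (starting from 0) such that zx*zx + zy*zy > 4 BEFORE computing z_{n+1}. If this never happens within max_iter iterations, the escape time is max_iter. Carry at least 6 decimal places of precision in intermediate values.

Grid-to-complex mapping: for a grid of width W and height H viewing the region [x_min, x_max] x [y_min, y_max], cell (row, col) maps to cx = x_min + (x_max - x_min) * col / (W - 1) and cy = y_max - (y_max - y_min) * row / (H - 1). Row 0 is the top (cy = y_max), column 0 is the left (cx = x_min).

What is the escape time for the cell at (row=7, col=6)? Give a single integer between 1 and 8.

z_0 = 0 + 0i, c = -0.5343 + -0.3844i
Iter 1: z = -0.5343 + -0.3844i, |z|^2 = 0.4333
Iter 2: z = -0.3966 + 0.0264i, |z|^2 = 0.1580
Iter 3: z = -0.3777 + -0.4054i, |z|^2 = 0.3069
Iter 4: z = -0.5560 + -0.0783i, |z|^2 = 0.3152
Iter 5: z = -0.2313 + -0.2974i, |z|^2 = 0.1420
Iter 6: z = -0.5692 + -0.2468i, |z|^2 = 0.3850
Iter 7: z = -0.2712 + -0.1034i, |z|^2 = 0.0842

Answer: 8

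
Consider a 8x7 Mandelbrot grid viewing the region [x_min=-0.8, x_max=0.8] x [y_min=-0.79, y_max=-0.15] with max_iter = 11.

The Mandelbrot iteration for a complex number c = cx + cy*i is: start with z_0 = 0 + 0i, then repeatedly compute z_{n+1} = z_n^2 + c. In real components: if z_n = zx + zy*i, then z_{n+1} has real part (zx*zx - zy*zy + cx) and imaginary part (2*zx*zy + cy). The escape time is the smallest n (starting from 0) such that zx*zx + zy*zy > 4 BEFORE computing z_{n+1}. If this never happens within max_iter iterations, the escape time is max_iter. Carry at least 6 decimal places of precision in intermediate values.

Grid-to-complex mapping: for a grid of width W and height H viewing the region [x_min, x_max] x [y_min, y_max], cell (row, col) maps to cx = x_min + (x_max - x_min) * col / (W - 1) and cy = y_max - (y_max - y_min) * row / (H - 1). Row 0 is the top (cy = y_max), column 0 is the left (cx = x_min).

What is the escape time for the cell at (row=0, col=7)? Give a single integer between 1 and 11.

z_0 = 0 + 0i, c = 0.8000 + -0.1500i
Iter 1: z = 0.8000 + -0.1500i, |z|^2 = 0.6625
Iter 2: z = 1.4175 + -0.3900i, |z|^2 = 2.1614
Iter 3: z = 2.6572 + -1.2557i, |z|^2 = 8.6374
Escaped at iteration 3

Answer: 3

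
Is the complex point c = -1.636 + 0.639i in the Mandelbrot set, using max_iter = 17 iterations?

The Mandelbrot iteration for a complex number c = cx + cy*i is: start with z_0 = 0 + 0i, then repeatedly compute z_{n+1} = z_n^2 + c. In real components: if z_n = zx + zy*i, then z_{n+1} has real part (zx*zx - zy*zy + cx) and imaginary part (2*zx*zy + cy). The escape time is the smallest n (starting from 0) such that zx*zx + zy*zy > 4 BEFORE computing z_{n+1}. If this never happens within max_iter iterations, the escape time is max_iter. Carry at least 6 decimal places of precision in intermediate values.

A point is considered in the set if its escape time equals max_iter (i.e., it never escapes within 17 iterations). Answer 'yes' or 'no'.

Answer: no

Derivation:
z_0 = 0 + 0i, c = -1.6360 + 0.6390i
Iter 1: z = -1.6360 + 0.6390i, |z|^2 = 3.0848
Iter 2: z = 0.6322 + -1.4518i, |z|^2 = 2.5074
Iter 3: z = -3.3441 + -1.1966i, |z|^2 = 12.6148
Escaped at iteration 3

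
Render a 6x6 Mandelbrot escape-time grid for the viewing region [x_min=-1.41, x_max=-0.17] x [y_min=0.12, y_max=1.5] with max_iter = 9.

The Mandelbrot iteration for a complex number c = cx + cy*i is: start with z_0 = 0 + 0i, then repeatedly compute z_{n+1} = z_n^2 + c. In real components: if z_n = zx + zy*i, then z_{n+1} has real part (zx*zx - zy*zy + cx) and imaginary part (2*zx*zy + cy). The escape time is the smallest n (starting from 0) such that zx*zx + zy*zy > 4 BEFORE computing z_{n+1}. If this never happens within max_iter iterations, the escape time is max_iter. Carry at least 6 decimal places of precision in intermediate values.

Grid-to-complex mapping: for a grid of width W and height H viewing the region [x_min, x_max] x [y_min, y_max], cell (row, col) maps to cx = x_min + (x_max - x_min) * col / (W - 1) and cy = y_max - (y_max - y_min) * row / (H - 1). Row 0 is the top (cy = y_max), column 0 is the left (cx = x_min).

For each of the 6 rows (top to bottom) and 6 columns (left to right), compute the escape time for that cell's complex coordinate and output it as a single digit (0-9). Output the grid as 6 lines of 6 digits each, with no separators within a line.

Answer: 122222
223333
333459
334699
577999
999999

Derivation:
(row=0, col=0): c = -1.4100 + 1.5000i → escape time 1
(row=0, col=1): c = -1.1620 + 1.5000i → escape time 2
(row=0, col=2): c = -0.9140 + 1.5000i → escape time 2
(row=0, col=3): c = -0.6660 + 1.5000i → escape time 2
(row=0, col=4): c = -0.4180 + 1.5000i → escape time 2
(row=0, col=5): c = -0.1700 + 1.5000i → escape time 2
(row=1, col=0): c = -1.4100 + 1.2240i → escape time 2
(row=1, col=1): c = -1.1620 + 1.2240i → escape time 2
(row=1, col=2): c = -0.9140 + 1.2240i → escape time 3
(row=1, col=3): c = -0.6660 + 1.2240i → escape time 3
(row=1, col=4): c = -0.4180 + 1.2240i → escape time 3
(row=1, col=5): c = -0.1700 + 1.2240i → escape time 3
(row=2, col=0): c = -1.4100 + 0.9480i → escape time 3
(row=2, col=1): c = -1.1620 + 0.9480i → escape time 3
(row=2, col=2): c = -0.9140 + 0.9480i → escape time 3
(row=2, col=3): c = -0.6660 + 0.9480i → escape time 4
(row=2, col=4): c = -0.4180 + 0.9480i → escape time 5
(row=2, col=5): c = -0.1700 + 0.9480i → escape time 9
(row=3, col=0): c = -1.4100 + 0.6720i → escape time 3
(row=3, col=1): c = -1.1620 + 0.6720i → escape time 3
(row=3, col=2): c = -0.9140 + 0.6720i → escape time 4
(row=3, col=3): c = -0.6660 + 0.6720i → escape time 6
(row=3, col=4): c = -0.4180 + 0.6720i → escape time 9
(row=3, col=5): c = -0.1700 + 0.6720i → escape time 9
(row=4, col=0): c = -1.4100 + 0.3960i → escape time 5
(row=4, col=1): c = -1.1620 + 0.3960i → escape time 7
(row=4, col=2): c = -0.9140 + 0.3960i → escape time 7
(row=4, col=3): c = -0.6660 + 0.3960i → escape time 9
(row=4, col=4): c = -0.4180 + 0.3960i → escape time 9
(row=4, col=5): c = -0.1700 + 0.3960i → escape time 9
(row=5, col=0): c = -1.4100 + 0.1200i → escape time 9
(row=5, col=1): c = -1.1620 + 0.1200i → escape time 9
(row=5, col=2): c = -0.9140 + 0.1200i → escape time 9
(row=5, col=3): c = -0.6660 + 0.1200i → escape time 9
(row=5, col=4): c = -0.4180 + 0.1200i → escape time 9
(row=5, col=5): c = -0.1700 + 0.1200i → escape time 9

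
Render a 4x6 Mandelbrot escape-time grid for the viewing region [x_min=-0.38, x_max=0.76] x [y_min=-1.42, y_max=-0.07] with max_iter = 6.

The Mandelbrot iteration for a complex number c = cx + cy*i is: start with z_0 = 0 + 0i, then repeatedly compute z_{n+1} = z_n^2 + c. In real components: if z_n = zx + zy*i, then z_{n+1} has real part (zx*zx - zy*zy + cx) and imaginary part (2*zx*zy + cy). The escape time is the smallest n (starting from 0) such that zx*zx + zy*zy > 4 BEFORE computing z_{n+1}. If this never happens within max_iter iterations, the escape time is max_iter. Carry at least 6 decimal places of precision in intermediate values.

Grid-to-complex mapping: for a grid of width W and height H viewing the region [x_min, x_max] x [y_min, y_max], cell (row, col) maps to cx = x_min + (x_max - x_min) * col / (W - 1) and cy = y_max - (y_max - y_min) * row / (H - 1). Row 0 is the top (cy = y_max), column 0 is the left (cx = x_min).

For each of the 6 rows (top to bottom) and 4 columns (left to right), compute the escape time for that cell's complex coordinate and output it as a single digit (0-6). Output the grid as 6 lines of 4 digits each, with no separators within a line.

Answer: 6663
6663
6663
5642
4422
2222

Derivation:
(row=0, col=0): c = -0.3800 + -0.0700i → escape time 6
(row=0, col=1): c = 0.0000 + -0.0700i → escape time 6
(row=0, col=2): c = 0.3800 + -0.0700i → escape time 6
(row=0, col=3): c = 0.7600 + -0.0700i → escape time 3
(row=1, col=0): c = -0.3800 + -0.3400i → escape time 6
(row=1, col=1): c = 0.0000 + -0.3400i → escape time 6
(row=1, col=2): c = 0.3800 + -0.3400i → escape time 6
(row=1, col=3): c = 0.7600 + -0.3400i → escape time 3
(row=2, col=0): c = -0.3800 + -0.6100i → escape time 6
(row=2, col=1): c = 0.0000 + -0.6100i → escape time 6
(row=2, col=2): c = 0.3800 + -0.6100i → escape time 6
(row=2, col=3): c = 0.7600 + -0.6100i → escape time 3
(row=3, col=0): c = -0.3800 + -0.8800i → escape time 5
(row=3, col=1): c = 0.0000 + -0.8800i → escape time 6
(row=3, col=2): c = 0.3800 + -0.8800i → escape time 4
(row=3, col=3): c = 0.7600 + -0.8800i → escape time 2
(row=4, col=0): c = -0.3800 + -1.1500i → escape time 4
(row=4, col=1): c = 0.0000 + -1.1500i → escape time 4
(row=4, col=2): c = 0.3800 + -1.1500i → escape time 2
(row=4, col=3): c = 0.7600 + -1.1500i → escape time 2
(row=5, col=0): c = -0.3800 + -1.4200i → escape time 2
(row=5, col=1): c = 0.0000 + -1.4200i → escape time 2
(row=5, col=2): c = 0.3800 + -1.4200i → escape time 2
(row=5, col=3): c = 0.7600 + -1.4200i → escape time 2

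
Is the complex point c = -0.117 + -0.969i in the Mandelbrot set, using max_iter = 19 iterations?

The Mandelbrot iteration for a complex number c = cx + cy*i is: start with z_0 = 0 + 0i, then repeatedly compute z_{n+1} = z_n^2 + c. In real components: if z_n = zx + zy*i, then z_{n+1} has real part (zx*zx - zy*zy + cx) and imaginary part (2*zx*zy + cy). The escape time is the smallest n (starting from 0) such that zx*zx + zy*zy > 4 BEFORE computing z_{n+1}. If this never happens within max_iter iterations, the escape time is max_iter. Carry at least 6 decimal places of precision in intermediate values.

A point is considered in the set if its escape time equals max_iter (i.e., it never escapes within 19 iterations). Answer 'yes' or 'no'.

Answer: yes

Derivation:
z_0 = 0 + 0i, c = -0.1170 + -0.9690i
Iter 1: z = -0.1170 + -0.9690i, |z|^2 = 0.9526
Iter 2: z = -1.0423 + -0.7423i, |z|^2 = 1.6373
Iter 3: z = 0.4184 + 0.5783i, |z|^2 = 0.5094
Iter 4: z = -0.2763 + -0.4851i, |z|^2 = 0.3117
Iter 5: z = -0.2760 + -0.7009i, |z|^2 = 0.5674
Iter 6: z = -0.5321 + -0.5821i, |z|^2 = 0.6220
Iter 7: z = -0.1728 + -0.3495i, |z|^2 = 0.1520
Iter 8: z = -0.2093 + -0.8482i, |z|^2 = 0.7633
Iter 9: z = -0.7927 + -0.6139i, |z|^2 = 1.0052
Iter 10: z = 0.1344 + 0.0043i, |z|^2 = 0.0181
Iter 11: z = -0.0989 + -0.9679i, |z|^2 = 0.9465
Iter 12: z = -1.0440 + -0.7775i, |z|^2 = 1.6943
Iter 13: z = 0.3684 + 0.6543i, |z|^2 = 0.5638
Iter 14: z = -0.4094 + -0.4870i, |z|^2 = 0.4047
Iter 15: z = -0.1865 + -0.5703i, |z|^2 = 0.3600
Iter 16: z = -0.4074 + -0.7563i, |z|^2 = 0.7379
Iter 17: z = -0.5229 + -0.3527i, |z|^2 = 0.3978
Iter 18: z = 0.0320 + -0.6001i, |z|^2 = 0.3612
Did not escape in 19 iterations → in set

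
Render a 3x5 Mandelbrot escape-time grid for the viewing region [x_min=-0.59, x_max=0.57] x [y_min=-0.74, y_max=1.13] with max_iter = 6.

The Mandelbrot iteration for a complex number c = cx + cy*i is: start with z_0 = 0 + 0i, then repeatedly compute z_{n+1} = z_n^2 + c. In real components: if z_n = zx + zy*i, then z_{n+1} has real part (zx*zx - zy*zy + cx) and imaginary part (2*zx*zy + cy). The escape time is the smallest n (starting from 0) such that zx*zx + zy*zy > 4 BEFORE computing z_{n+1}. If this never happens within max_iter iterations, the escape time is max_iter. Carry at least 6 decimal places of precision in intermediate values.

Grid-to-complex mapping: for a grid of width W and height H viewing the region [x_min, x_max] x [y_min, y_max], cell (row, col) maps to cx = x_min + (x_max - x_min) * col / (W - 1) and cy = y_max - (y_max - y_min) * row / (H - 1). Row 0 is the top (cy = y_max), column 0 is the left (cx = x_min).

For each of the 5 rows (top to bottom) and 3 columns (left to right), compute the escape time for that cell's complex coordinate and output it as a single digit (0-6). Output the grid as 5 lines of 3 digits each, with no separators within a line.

Answer: 342
663
664
664
663

Derivation:
(row=0, col=0): c = -0.5900 + 1.1300i → escape time 3
(row=0, col=1): c = -0.0100 + 1.1300i → escape time 4
(row=0, col=2): c = 0.5700 + 1.1300i → escape time 2
(row=1, col=0): c = -0.5900 + 0.6625i → escape time 6
(row=1, col=1): c = -0.0100 + 0.6625i → escape time 6
(row=1, col=2): c = 0.5700 + 0.6625i → escape time 3
(row=2, col=0): c = -0.5900 + 0.1950i → escape time 6
(row=2, col=1): c = -0.0100 + 0.1950i → escape time 6
(row=2, col=2): c = 0.5700 + 0.1950i → escape time 4
(row=3, col=0): c = -0.5900 + -0.2725i → escape time 6
(row=3, col=1): c = -0.0100 + -0.2725i → escape time 6
(row=3, col=2): c = 0.5700 + -0.2725i → escape time 4
(row=4, col=0): c = -0.5900 + -0.7400i → escape time 6
(row=4, col=1): c = -0.0100 + -0.7400i → escape time 6
(row=4, col=2): c = 0.5700 + -0.7400i → escape time 3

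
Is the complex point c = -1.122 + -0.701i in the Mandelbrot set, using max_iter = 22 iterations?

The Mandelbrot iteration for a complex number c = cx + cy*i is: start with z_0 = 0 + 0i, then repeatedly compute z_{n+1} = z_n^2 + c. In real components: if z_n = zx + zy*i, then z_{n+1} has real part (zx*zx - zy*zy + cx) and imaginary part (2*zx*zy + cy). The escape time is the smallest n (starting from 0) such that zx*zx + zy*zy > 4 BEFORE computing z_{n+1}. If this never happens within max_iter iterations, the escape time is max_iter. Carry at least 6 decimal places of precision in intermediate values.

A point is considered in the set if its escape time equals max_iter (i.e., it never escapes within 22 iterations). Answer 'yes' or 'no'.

Answer: no

Derivation:
z_0 = 0 + 0i, c = -1.1220 + -0.7010i
Iter 1: z = -1.1220 + -0.7010i, |z|^2 = 1.7503
Iter 2: z = -0.3545 + 0.8720i, |z|^2 = 0.8861
Iter 3: z = -1.7568 + -1.3193i, |z|^2 = 4.8268
Escaped at iteration 3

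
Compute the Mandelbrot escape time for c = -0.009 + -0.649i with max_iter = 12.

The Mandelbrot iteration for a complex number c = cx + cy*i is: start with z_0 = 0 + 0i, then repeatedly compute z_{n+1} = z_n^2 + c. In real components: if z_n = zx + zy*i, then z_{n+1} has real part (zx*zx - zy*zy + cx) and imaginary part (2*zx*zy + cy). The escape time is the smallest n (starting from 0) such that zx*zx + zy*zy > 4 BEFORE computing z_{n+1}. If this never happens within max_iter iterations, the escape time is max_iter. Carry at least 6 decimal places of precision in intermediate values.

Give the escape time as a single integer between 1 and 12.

z_0 = 0 + 0i, c = -0.0090 + -0.6490i
Iter 1: z = -0.0090 + -0.6490i, |z|^2 = 0.4213
Iter 2: z = -0.4301 + -0.6373i, |z|^2 = 0.5912
Iter 3: z = -0.2302 + -0.1008i, |z|^2 = 0.0631
Iter 4: z = 0.0338 + -0.6026i, |z|^2 = 0.3643
Iter 5: z = -0.3710 + -0.6898i, |z|^2 = 0.6134
Iter 6: z = -0.3471 + -0.1372i, |z|^2 = 0.1393
Iter 7: z = 0.0927 + -0.5538i, |z|^2 = 0.3152
Iter 8: z = -0.3071 + -0.7517i, |z|^2 = 0.6593
Iter 9: z = -0.4797 + -0.1874i, |z|^2 = 0.2652
Iter 10: z = 0.1860 + -0.4692i, |z|^2 = 0.2547
Iter 11: z = -0.1946 + -0.8235i, |z|^2 = 0.7161

Answer: 12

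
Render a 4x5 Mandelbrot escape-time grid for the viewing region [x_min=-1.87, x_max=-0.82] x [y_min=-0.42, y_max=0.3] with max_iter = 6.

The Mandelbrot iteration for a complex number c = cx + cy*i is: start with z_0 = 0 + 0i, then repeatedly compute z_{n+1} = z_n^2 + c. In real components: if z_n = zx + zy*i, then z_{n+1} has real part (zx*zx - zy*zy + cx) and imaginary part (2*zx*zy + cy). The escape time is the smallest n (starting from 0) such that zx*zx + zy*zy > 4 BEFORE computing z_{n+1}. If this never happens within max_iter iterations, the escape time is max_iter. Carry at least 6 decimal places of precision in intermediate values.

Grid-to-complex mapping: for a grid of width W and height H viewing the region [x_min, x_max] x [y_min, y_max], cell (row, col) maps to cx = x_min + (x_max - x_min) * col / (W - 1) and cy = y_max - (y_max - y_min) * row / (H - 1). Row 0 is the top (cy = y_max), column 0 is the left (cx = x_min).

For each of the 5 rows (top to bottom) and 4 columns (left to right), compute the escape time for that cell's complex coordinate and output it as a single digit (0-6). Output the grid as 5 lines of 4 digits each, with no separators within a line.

(row=0, col=0): c = -1.8700 + 0.3000i → escape time 3
(row=0, col=1): c = -1.5200 + 0.3000i → escape time 5
(row=0, col=2): c = -1.1700 + 0.3000i → escape time 6
(row=0, col=3): c = -0.8200 + 0.3000i → escape time 6
(row=1, col=0): c = -1.8700 + 0.1200i → escape time 4
(row=1, col=1): c = -1.5200 + 0.1200i → escape time 6
(row=1, col=2): c = -1.1700 + 0.1200i → escape time 6
(row=1, col=3): c = -0.8200 + 0.1200i → escape time 6
(row=2, col=0): c = -1.8700 + -0.0600i → escape time 5
(row=2, col=1): c = -1.5200 + -0.0600i → escape time 6
(row=2, col=2): c = -1.1700 + -0.0600i → escape time 6
(row=2, col=3): c = -0.8200 + -0.0600i → escape time 6
(row=3, col=0): c = -1.8700 + -0.2400i → escape time 4
(row=3, col=1): c = -1.5200 + -0.2400i → escape time 5
(row=3, col=2): c = -1.1700 + -0.2400i → escape time 6
(row=3, col=3): c = -0.8200 + -0.2400i → escape time 6
(row=4, col=0): c = -1.8700 + -0.4200i → escape time 3
(row=4, col=1): c = -1.5200 + -0.4200i → escape time 4
(row=4, col=2): c = -1.1700 + -0.4200i → escape time 6
(row=4, col=3): c = -0.8200 + -0.4200i → escape time 6

Answer: 3566
4666
5666
4566
3466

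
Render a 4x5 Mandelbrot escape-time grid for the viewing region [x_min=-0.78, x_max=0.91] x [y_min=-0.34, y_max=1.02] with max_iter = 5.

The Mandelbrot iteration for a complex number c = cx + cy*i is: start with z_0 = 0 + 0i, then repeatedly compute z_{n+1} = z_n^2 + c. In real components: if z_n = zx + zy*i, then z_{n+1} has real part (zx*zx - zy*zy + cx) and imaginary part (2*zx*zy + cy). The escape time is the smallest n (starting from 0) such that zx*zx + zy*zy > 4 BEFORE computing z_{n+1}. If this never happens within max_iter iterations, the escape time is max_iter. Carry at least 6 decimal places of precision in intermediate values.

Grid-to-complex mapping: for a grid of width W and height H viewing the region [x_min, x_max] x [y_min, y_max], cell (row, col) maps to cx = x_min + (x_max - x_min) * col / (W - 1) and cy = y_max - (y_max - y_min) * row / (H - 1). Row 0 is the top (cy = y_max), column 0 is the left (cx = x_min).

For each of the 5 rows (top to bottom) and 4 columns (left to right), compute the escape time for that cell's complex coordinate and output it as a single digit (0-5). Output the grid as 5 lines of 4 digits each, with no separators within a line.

(row=0, col=0): c = -0.7800 + 1.0200i → escape time 3
(row=0, col=1): c = -0.2167 + 1.0200i → escape time 5
(row=0, col=2): c = 0.3467 + 1.0200i → escape time 3
(row=0, col=3): c = 0.9100 + 1.0200i → escape time 2
(row=1, col=0): c = -0.7800 + 0.6800i → escape time 5
(row=1, col=1): c = -0.2167 + 0.6800i → escape time 5
(row=1, col=2): c = 0.3467 + 0.6800i → escape time 5
(row=1, col=3): c = 0.9100 + 0.6800i → escape time 2
(row=2, col=0): c = -0.7800 + 0.3400i → escape time 5
(row=2, col=1): c = -0.2167 + 0.3400i → escape time 5
(row=2, col=2): c = 0.3467 + 0.3400i → escape time 5
(row=2, col=3): c = 0.9100 + 0.3400i → escape time 3
(row=3, col=0): c = -0.7800 + 0.0000i → escape time 5
(row=3, col=1): c = -0.2167 + 0.0000i → escape time 5
(row=3, col=2): c = 0.3467 + 0.0000i → escape time 5
(row=3, col=3): c = 0.9100 + 0.0000i → escape time 3
(row=4, col=0): c = -0.7800 + -0.3400i → escape time 5
(row=4, col=1): c = -0.2167 + -0.3400i → escape time 5
(row=4, col=2): c = 0.3467 + -0.3400i → escape time 5
(row=4, col=3): c = 0.9100 + -0.3400i → escape time 3

Answer: 3532
5552
5553
5553
5553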